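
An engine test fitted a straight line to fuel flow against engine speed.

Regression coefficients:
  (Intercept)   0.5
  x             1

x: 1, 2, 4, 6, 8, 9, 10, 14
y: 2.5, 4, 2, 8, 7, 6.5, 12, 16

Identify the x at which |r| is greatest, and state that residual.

x = 9, r = -3

x=1: ŷ = 0.5 + 1 = 1.5; r = 2.5 − 1.5 = 1
x=2: ŷ = 0.5 + 2 = 2.5; r = 4 − 2.5 = 1.5
x=4: ŷ = 0.5 + 4 = 4.5; r = 2 − 4.5 = -2.5
x=6: ŷ = 0.5 + 6 = 6.5; r = 8 − 6.5 = 1.5
x=8: ŷ = 0.5 + 8 = 8.5; r = 7 − 8.5 = -1.5
x=9: ŷ = 0.5 + 9 = 9.5; r = 6.5 − 9.5 = -3
x=10: ŷ = 0.5 + 10 = 10.5; r = 12 − 10.5 = 1.5
x=14: ŷ = 0.5 + 14 = 14.5; r = 16 − 14.5 = 1.5
Largest |r| is 3 at x = 9, residual -3.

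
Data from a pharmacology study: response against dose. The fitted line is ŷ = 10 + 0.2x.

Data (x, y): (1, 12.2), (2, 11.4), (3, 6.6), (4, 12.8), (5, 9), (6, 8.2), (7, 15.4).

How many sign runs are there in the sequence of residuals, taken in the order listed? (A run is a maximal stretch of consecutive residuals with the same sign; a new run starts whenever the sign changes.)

x=1: ŷ = 10 + 0.2·1 = 10.2; e = 12.2 − 10.2 = 2
x=2: ŷ = 10 + 0.2·2 = 10.4; e = 11.4 − 10.4 = 1
x=3: ŷ = 10 + 0.2·3 = 10.6; e = 6.6 − 10.6 = -4
x=4: ŷ = 10 + 0.2·4 = 10.8; e = 12.8 − 10.8 = 2
x=5: ŷ = 10 + 0.2·5 = 11; e = 9 − 11 = -2
x=6: ŷ = 10 + 0.2·6 = 11.2; e = 8.2 − 11.2 = -3
x=7: ŷ = 10 + 0.2·7 = 11.4; e = 15.4 − 11.4 = 4
Signs: + + − + − − +
Runs: +×2, −×1, +×1, −×2, +×1 → 5

5 runs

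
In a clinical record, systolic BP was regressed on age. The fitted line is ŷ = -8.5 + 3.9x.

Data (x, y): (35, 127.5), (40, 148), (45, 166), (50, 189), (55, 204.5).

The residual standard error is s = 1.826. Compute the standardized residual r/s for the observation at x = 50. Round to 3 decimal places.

1.369

ŷ = -8.5 + 3.9·50 = 186.5
r = 189 − 186.5 = 2.5
r/s = 2.5 / 1.826 = 1.369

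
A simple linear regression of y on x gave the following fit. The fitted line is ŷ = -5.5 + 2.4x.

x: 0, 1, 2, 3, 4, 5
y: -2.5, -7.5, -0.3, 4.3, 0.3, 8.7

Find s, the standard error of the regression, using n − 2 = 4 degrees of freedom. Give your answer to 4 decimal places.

x=0: ŷ = -5.5 + 2.4·0 = -5.5; r = -2.5 − (-5.5) = 3
x=1: ŷ = -5.5 + 2.4·1 = -3.1; r = -7.5 − (-3.1) = -4.4
x=2: ŷ = -5.5 + 2.4·2 = -0.7; r = -0.3 − (-0.7) = 0.4
x=3: ŷ = -5.5 + 2.4·3 = 1.7; r = 4.3 − 1.7 = 2.6
x=4: ŷ = -5.5 + 2.4·4 = 4.1; r = 0.3 − 4.1 = -3.8
x=5: ŷ = -5.5 + 2.4·5 = 6.5; r = 8.7 − 6.5 = 2.2
SSE = 9 + 19.36 + 0.16 + 6.76 + 14.44 + 4.84 = 54.56
s = √(54.56/4) = √13.64 ≈ 3.6932

s = 3.6932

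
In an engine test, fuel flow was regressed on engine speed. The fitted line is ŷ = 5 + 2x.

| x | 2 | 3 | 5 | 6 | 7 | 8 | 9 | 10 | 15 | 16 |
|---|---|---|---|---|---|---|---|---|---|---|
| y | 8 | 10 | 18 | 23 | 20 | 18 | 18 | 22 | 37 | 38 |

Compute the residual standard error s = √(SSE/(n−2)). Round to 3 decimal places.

s = 3.464

x=2: ŷ = 5 + 2·2 = 9; r = 8 − 9 = -1
x=3: ŷ = 5 + 2·3 = 11; r = 10 − 11 = -1
x=5: ŷ = 5 + 2·5 = 15; r = 18 − 15 = 3
x=6: ŷ = 5 + 2·6 = 17; r = 23 − 17 = 6
x=7: ŷ = 5 + 2·7 = 19; r = 20 − 19 = 1
x=8: ŷ = 5 + 2·8 = 21; r = 18 − 21 = -3
x=9: ŷ = 5 + 2·9 = 23; r = 18 − 23 = -5
x=10: ŷ = 5 + 2·10 = 25; r = 22 − 25 = -3
x=15: ŷ = 5 + 2·15 = 35; r = 37 − 35 = 2
x=16: ŷ = 5 + 2·16 = 37; r = 38 − 37 = 1
SSE = 1 + 1 + 9 + 36 + 1 + 9 + 25 + 9 + 4 + 1 = 96
s = √(96/8) = √12 ≈ 3.464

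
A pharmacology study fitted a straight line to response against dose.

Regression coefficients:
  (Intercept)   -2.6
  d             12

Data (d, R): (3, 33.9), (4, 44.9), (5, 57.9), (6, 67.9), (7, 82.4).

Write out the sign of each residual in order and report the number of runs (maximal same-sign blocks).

d=3: R̂ = -2.6 + 12·3 = 33.4; e = 33.9 − 33.4 = 0.5
d=4: R̂ = -2.6 + 12·4 = 45.4; e = 44.9 − 45.4 = -0.5
d=5: R̂ = -2.6 + 12·5 = 57.4; e = 57.9 − 57.4 = 0.5
d=6: R̂ = -2.6 + 12·6 = 69.4; e = 67.9 − 69.4 = -1.5
d=7: R̂ = -2.6 + 12·7 = 81.4; e = 82.4 − 81.4 = 1
Signs: + − + − +
Runs: +×1, −×1, +×1, −×1, +×1 → 5

5 runs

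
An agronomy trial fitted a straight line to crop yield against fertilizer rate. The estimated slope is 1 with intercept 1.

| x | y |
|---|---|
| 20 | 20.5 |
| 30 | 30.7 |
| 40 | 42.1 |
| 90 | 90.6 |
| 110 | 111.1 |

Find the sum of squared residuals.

SSE = 1.72

x=20: ŷ = 1 + 20 = 21; e = 20.5 − 21 = -0.5
x=30: ŷ = 1 + 30 = 31; e = 30.7 − 31 = -0.3
x=40: ŷ = 1 + 40 = 41; e = 42.1 − 41 = 1.1
x=90: ŷ = 1 + 90 = 91; e = 90.6 − 91 = -0.4
x=110: ŷ = 1 + 110 = 111; e = 111.1 − 111 = 0.1
SSE = 0.25 + 0.09 + 1.21 + 0.16 + 0.01 = 1.72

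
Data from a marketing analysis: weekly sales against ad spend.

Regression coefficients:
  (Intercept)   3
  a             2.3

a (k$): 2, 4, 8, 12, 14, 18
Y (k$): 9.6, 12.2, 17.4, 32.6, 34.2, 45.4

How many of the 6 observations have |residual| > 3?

1

a=2: ŷ = 3 + 2.3·2 = 7.6; e = 9.6 − 7.6 = 2
a=4: ŷ = 3 + 2.3·4 = 12.2; e = 12.2 − 12.2 = 0
a=8: ŷ = 3 + 2.3·8 = 21.4; e = 17.4 − 21.4 = -4
a=12: ŷ = 3 + 2.3·12 = 30.6; e = 32.6 − 30.6 = 2
a=14: ŷ = 3 + 2.3·14 = 35.2; e = 34.2 − 35.2 = -1
a=18: ŷ = 3 + 2.3·18 = 44.4; e = 45.4 − 44.4 = 1
|e| > 3: a=8 (|e|=4) → 1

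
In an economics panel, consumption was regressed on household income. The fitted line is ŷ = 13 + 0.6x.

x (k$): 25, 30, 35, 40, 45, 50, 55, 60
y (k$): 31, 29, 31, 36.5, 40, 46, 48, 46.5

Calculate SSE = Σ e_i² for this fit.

SSE = 41.5

x=25: ŷ = 13 + 0.6·25 = 28; e = 31 − 28 = 3
x=30: ŷ = 13 + 0.6·30 = 31; e = 29 − 31 = -2
x=35: ŷ = 13 + 0.6·35 = 34; e = 31 − 34 = -3
x=40: ŷ = 13 + 0.6·40 = 37; e = 36.5 − 37 = -0.5
x=45: ŷ = 13 + 0.6·45 = 40; e = 40 − 40 = 0
x=50: ŷ = 13 + 0.6·50 = 43; e = 46 − 43 = 3
x=55: ŷ = 13 + 0.6·55 = 46; e = 48 − 46 = 2
x=60: ŷ = 13 + 0.6·60 = 49; e = 46.5 − 49 = -2.5
SSE = 9 + 4 + 9 + 0.25 + 0 + 9 + 4 + 6.25 = 41.5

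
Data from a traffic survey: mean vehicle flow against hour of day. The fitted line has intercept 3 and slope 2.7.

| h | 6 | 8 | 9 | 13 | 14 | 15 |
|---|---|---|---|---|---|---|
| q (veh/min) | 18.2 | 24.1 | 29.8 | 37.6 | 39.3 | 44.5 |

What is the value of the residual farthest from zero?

e = 2.5

h=6: ŷ = 3 + 2.7·6 = 19.2; e = 18.2 − 19.2 = -1
h=8: ŷ = 3 + 2.7·8 = 24.6; e = 24.1 − 24.6 = -0.5
h=9: ŷ = 3 + 2.7·9 = 27.3; e = 29.8 − 27.3 = 2.5
h=13: ŷ = 3 + 2.7·13 = 38.1; e = 37.6 − 38.1 = -0.5
h=14: ŷ = 3 + 2.7·14 = 40.8; e = 39.3 − 40.8 = -1.5
h=15: ŷ = 3 + 2.7·15 = 43.5; e = 44.5 − 43.5 = 1
Largest |e| is 2.5 at h = 9, residual 2.5.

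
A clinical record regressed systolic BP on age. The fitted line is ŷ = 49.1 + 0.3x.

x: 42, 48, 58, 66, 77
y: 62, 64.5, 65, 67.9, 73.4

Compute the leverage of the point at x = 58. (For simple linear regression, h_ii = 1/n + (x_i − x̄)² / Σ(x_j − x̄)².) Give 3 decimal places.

x̄ = (42 + 48 + 58 + 66 + 77)/5 = 58.2
Σ(x − x̄)² = 262.44 + 104.04 + 0.04 + 60.84 + 353.44 = 780.8
h = 1/5 + (-0.2)²/780.8 = 0.2 + 5.12295e-05 = 0.200

h = 0.200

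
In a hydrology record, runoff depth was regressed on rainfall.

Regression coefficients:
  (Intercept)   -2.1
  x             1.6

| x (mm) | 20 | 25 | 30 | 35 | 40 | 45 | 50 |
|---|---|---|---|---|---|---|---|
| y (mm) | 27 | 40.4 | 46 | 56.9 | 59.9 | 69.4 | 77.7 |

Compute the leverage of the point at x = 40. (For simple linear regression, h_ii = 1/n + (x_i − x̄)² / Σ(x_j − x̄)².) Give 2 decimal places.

h = 0.18

x̄ = (20 + 25 + 30 + 35 + 40 + 45 + 50)/7 = 35
Σ(x − x̄)² = 225 + 100 + 25 + 0 + 25 + 100 + 225 = 700
h = 1/7 + (5)²/700 = 0.142857 + 0.0357143 = 0.18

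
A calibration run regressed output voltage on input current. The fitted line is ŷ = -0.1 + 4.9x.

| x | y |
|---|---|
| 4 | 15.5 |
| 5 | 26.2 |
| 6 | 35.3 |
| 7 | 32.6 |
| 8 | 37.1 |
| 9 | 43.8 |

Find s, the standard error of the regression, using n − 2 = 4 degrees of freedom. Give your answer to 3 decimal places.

s = 3.932

x=4: ŷ = -0.1 + 4.9·4 = 19.5; r = 15.5 − 19.5 = -4
x=5: ŷ = -0.1 + 4.9·5 = 24.4; r = 26.2 − 24.4 = 1.8
x=6: ŷ = -0.1 + 4.9·6 = 29.3; r = 35.3 − 29.3 = 6
x=7: ŷ = -0.1 + 4.9·7 = 34.2; r = 32.6 − 34.2 = -1.6
x=8: ŷ = -0.1 + 4.9·8 = 39.1; r = 37.1 − 39.1 = -2
x=9: ŷ = -0.1 + 4.9·9 = 44; r = 43.8 − 44 = -0.2
SSE = 16 + 3.24 + 36 + 2.56 + 4 + 0.04 = 61.84
s = √(61.84/4) = √15.46 ≈ 3.932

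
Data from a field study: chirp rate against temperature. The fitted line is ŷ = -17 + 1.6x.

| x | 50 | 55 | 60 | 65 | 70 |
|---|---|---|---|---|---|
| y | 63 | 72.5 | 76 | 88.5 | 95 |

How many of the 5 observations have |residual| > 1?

3

x=50: ŷ = -17 + 1.6·50 = 63; r = 63 − 63 = 0
x=55: ŷ = -17 + 1.6·55 = 71; r = 72.5 − 71 = 1.5
x=60: ŷ = -17 + 1.6·60 = 79; r = 76 − 79 = -3
x=65: ŷ = -17 + 1.6·65 = 87; r = 88.5 − 87 = 1.5
x=70: ŷ = -17 + 1.6·70 = 95; r = 95 − 95 = 0
|r| > 1: x=55 (|r|=1.5), x=60 (|r|=3), x=65 (|r|=1.5) → 3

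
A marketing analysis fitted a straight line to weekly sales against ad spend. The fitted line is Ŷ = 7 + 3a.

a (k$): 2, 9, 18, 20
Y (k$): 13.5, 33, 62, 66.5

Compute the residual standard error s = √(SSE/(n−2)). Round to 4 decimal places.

a=2: Ŷ = 7 + 3·2 = 13; r = 13.5 − 13 = 0.5
a=9: Ŷ = 7 + 3·9 = 34; r = 33 − 34 = -1
a=18: Ŷ = 7 + 3·18 = 61; r = 62 − 61 = 1
a=20: Ŷ = 7 + 3·20 = 67; r = 66.5 − 67 = -0.5
SSE = 0.25 + 1 + 1 + 0.25 = 2.5
s = √(2.5/2) = √1.25 ≈ 1.1180

s = 1.1180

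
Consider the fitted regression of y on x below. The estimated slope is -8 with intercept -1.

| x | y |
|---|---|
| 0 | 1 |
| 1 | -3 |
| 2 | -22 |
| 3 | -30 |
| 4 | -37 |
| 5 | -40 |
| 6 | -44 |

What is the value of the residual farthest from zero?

x=0: ŷ = -1 − 8·0 = -1; r = 1 − (-1) = 2
x=1: ŷ = -1 − 8·1 = -9; r = -3 − (-9) = 6
x=2: ŷ = -1 − 8·2 = -17; r = -22 − (-17) = -5
x=3: ŷ = -1 − 8·3 = -25; r = -30 − (-25) = -5
x=4: ŷ = -1 − 8·4 = -33; r = -37 − (-33) = -4
x=5: ŷ = -1 − 8·5 = -41; r = -40 − (-41) = 1
x=6: ŷ = -1 − 8·6 = -49; r = -44 − (-49) = 5
Largest |r| is 6 at x = 1, residual 6.

r = 6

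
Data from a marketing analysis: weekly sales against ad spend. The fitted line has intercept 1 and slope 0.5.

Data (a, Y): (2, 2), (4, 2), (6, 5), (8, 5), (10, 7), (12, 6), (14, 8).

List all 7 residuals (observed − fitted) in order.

a=2: Ŷ = 1 + 0.5·2 = 2; e = 2 − 2 = 0
a=4: Ŷ = 1 + 0.5·4 = 3; e = 2 − 3 = -1
a=6: Ŷ = 1 + 0.5·6 = 4; e = 5 − 4 = 1
a=8: Ŷ = 1 + 0.5·8 = 5; e = 5 − 5 = 0
a=10: Ŷ = 1 + 0.5·10 = 6; e = 7 − 6 = 1
a=12: Ŷ = 1 + 0.5·12 = 7; e = 6 − 7 = -1
a=14: Ŷ = 1 + 0.5·14 = 8; e = 8 − 8 = 0

0, -1, 1, 0, 1, -1, 0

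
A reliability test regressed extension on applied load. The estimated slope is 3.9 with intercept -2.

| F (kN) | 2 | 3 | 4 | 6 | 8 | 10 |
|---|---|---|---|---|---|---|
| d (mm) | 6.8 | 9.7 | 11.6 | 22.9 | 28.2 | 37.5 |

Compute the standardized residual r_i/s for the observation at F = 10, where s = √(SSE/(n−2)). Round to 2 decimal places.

F=2: ŷ = -2 + 3.9·2 = 5.8; r = 6.8 − 5.8 = 1
F=3: ŷ = -2 + 3.9·3 = 9.7; r = 9.7 − 9.7 = 0
F=4: ŷ = -2 + 3.9·4 = 13.6; r = 11.6 − 13.6 = -2
F=6: ŷ = -2 + 3.9·6 = 21.4; r = 22.9 − 21.4 = 1.5
F=8: ŷ = -2 + 3.9·8 = 29.2; r = 28.2 − 29.2 = -1
F=10: ŷ = -2 + 3.9·10 = 37; r = 37.5 − 37 = 0.5
SSE = 1 + 0 + 4 + 2.25 + 1 + 0.25 = 8.5
s = √(8.5/4) = 1.45774
r/s = 0.5 / 1.45774 = 0.34

0.34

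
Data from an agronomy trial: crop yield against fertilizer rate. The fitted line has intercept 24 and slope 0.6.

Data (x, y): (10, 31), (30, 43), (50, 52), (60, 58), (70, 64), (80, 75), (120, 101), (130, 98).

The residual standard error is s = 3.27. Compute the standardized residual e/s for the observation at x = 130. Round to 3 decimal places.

ŷ = 24 + 0.6·130 = 102
e = 98 − 102 = -4
e/s = -4 / 3.27 = -1.223

-1.223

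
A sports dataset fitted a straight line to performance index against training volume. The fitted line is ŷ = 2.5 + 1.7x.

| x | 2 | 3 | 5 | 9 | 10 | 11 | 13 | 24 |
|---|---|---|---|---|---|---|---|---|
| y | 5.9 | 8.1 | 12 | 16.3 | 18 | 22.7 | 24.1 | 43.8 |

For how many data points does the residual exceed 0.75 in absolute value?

x=2: ŷ = 2.5 + 1.7·2 = 5.9; r = 5.9 − 5.9 = 0
x=3: ŷ = 2.5 + 1.7·3 = 7.6; r = 8.1 − 7.6 = 0.5
x=5: ŷ = 2.5 + 1.7·5 = 11; r = 12 − 11 = 1
x=9: ŷ = 2.5 + 1.7·9 = 17.8; r = 16.3 − 17.8 = -1.5
x=10: ŷ = 2.5 + 1.7·10 = 19.5; r = 18 − 19.5 = -1.5
x=11: ŷ = 2.5 + 1.7·11 = 21.2; r = 22.7 − 21.2 = 1.5
x=13: ŷ = 2.5 + 1.7·13 = 24.6; r = 24.1 − 24.6 = -0.5
x=24: ŷ = 2.5 + 1.7·24 = 43.3; r = 43.8 − 43.3 = 0.5
|r| > 0.75: x=5 (|r|=1), x=9 (|r|=1.5), x=10 (|r|=1.5), x=11 (|r|=1.5) → 4

4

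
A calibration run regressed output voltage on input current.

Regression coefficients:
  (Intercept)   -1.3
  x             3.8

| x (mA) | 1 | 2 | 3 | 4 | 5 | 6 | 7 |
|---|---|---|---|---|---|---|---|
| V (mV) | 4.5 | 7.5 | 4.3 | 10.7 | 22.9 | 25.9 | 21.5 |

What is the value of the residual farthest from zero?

r = -5.8

x=1: ŷ = -1.3 + 3.8·1 = 2.5; r = 4.5 − 2.5 = 2
x=2: ŷ = -1.3 + 3.8·2 = 6.3; r = 7.5 − 6.3 = 1.2
x=3: ŷ = -1.3 + 3.8·3 = 10.1; r = 4.3 − 10.1 = -5.8
x=4: ŷ = -1.3 + 3.8·4 = 13.9; r = 10.7 − 13.9 = -3.2
x=5: ŷ = -1.3 + 3.8·5 = 17.7; r = 22.9 − 17.7 = 5.2
x=6: ŷ = -1.3 + 3.8·6 = 21.5; r = 25.9 − 21.5 = 4.4
x=7: ŷ = -1.3 + 3.8·7 = 25.3; r = 21.5 − 25.3 = -3.8
Largest |r| is 5.8 at x = 3, residual -5.8.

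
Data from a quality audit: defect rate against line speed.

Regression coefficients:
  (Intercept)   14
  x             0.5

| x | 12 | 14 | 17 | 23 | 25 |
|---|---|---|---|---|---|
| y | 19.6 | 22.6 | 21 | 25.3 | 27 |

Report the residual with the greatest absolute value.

x=12: ŷ = 14 + 0.5·12 = 20; r = 19.6 − 20 = -0.4
x=14: ŷ = 14 + 0.5·14 = 21; r = 22.6 − 21 = 1.6
x=17: ŷ = 14 + 0.5·17 = 22.5; r = 21 − 22.5 = -1.5
x=23: ŷ = 14 + 0.5·23 = 25.5; r = 25.3 − 25.5 = -0.2
x=25: ŷ = 14 + 0.5·25 = 26.5; r = 27 − 26.5 = 0.5
Largest |r| is 1.6 at x = 14, residual 1.6.

r = 1.6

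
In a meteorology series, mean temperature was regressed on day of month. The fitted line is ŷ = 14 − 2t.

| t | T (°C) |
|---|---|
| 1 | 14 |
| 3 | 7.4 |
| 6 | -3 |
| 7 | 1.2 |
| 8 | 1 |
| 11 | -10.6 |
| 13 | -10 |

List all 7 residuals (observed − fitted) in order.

t=1: ŷ = 14 − 2·1 = 12; r = 14 − 12 = 2
t=3: ŷ = 14 − 2·3 = 8; r = 7.4 − 8 = -0.6
t=6: ŷ = 14 − 2·6 = 2; r = -3 − 2 = -5
t=7: ŷ = 14 − 2·7 = 0; r = 1.2 − 0 = 1.2
t=8: ŷ = 14 − 2·8 = -2; r = 1 − (-2) = 3
t=11: ŷ = 14 − 2·11 = -8; r = -10.6 − (-8) = -2.6
t=13: ŷ = 14 − 2·13 = -12; r = -10 − (-12) = 2

2, -0.6, -5, 1.2, 3, -2.6, 2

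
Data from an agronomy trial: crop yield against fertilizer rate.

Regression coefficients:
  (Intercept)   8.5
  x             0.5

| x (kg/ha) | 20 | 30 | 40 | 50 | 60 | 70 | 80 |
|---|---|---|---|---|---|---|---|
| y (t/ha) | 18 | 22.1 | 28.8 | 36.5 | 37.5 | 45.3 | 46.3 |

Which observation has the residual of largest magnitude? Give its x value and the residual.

x=20: ŷ = 8.5 + 0.5·20 = 18.5; r = 18 − 18.5 = -0.5
x=30: ŷ = 8.5 + 0.5·30 = 23.5; r = 22.1 − 23.5 = -1.4
x=40: ŷ = 8.5 + 0.5·40 = 28.5; r = 28.8 − 28.5 = 0.3
x=50: ŷ = 8.5 + 0.5·50 = 33.5; r = 36.5 − 33.5 = 3
x=60: ŷ = 8.5 + 0.5·60 = 38.5; r = 37.5 − 38.5 = -1
x=70: ŷ = 8.5 + 0.5·70 = 43.5; r = 45.3 − 43.5 = 1.8
x=80: ŷ = 8.5 + 0.5·80 = 48.5; r = 46.3 − 48.5 = -2.2
Largest |r| is 3 at x = 50, residual 3.

x = 50, r = 3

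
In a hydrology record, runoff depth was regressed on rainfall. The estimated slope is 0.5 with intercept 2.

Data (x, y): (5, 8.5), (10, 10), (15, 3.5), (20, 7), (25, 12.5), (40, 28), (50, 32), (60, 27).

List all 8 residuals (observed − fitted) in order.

4, 3, -6, -5, -2, 6, 5, -5

x=5: ŷ = 2 + 0.5·5 = 4.5; e = 8.5 − 4.5 = 4
x=10: ŷ = 2 + 0.5·10 = 7; e = 10 − 7 = 3
x=15: ŷ = 2 + 0.5·15 = 9.5; e = 3.5 − 9.5 = -6
x=20: ŷ = 2 + 0.5·20 = 12; e = 7 − 12 = -5
x=25: ŷ = 2 + 0.5·25 = 14.5; e = 12.5 − 14.5 = -2
x=40: ŷ = 2 + 0.5·40 = 22; e = 28 − 22 = 6
x=50: ŷ = 2 + 0.5·50 = 27; e = 32 − 27 = 5
x=60: ŷ = 2 + 0.5·60 = 32; e = 27 − 32 = -5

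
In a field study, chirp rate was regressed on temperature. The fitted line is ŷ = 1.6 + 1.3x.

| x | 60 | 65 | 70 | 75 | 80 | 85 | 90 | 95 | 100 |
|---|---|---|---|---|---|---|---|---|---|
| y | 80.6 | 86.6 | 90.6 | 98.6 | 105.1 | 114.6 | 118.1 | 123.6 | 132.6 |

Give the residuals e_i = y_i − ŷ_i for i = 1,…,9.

x=60: ŷ = 1.6 + 1.3·60 = 79.6; e = 80.6 − 79.6 = 1
x=65: ŷ = 1.6 + 1.3·65 = 86.1; e = 86.6 − 86.1 = 0.5
x=70: ŷ = 1.6 + 1.3·70 = 92.6; e = 90.6 − 92.6 = -2
x=75: ŷ = 1.6 + 1.3·75 = 99.1; e = 98.6 − 99.1 = -0.5
x=80: ŷ = 1.6 + 1.3·80 = 105.6; e = 105.1 − 105.6 = -0.5
x=85: ŷ = 1.6 + 1.3·85 = 112.1; e = 114.6 − 112.1 = 2.5
x=90: ŷ = 1.6 + 1.3·90 = 118.6; e = 118.1 − 118.6 = -0.5
x=95: ŷ = 1.6 + 1.3·95 = 125.1; e = 123.6 − 125.1 = -1.5
x=100: ŷ = 1.6 + 1.3·100 = 131.6; e = 132.6 − 131.6 = 1

1, 0.5, -2, -0.5, -0.5, 2.5, -0.5, -1.5, 1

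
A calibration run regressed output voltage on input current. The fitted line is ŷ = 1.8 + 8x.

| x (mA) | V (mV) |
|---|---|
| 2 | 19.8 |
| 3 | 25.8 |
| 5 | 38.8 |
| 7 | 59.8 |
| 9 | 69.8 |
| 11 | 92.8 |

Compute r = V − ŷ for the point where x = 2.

r = 2

ŷ = 1.8 + 8·2 = 17.8
r = 19.8 − 17.8 = 2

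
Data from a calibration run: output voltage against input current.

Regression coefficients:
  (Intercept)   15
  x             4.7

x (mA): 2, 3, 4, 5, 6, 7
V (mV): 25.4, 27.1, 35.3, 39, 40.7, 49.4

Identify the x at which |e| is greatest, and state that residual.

x=2: V̂ = 15 + 4.7·2 = 24.4; e = 25.4 − 24.4 = 1
x=3: V̂ = 15 + 4.7·3 = 29.1; e = 27.1 − 29.1 = -2
x=4: V̂ = 15 + 4.7·4 = 33.8; e = 35.3 − 33.8 = 1.5
x=5: V̂ = 15 + 4.7·5 = 38.5; e = 39 − 38.5 = 0.5
x=6: V̂ = 15 + 4.7·6 = 43.2; e = 40.7 − 43.2 = -2.5
x=7: V̂ = 15 + 4.7·7 = 47.9; e = 49.4 − 47.9 = 1.5
Largest |e| is 2.5 at x = 6, residual -2.5.

x = 6, e = -2.5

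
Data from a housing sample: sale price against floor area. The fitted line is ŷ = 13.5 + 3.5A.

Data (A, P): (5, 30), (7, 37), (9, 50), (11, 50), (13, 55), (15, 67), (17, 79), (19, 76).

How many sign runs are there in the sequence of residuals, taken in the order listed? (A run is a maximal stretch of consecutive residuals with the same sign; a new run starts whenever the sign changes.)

5 runs

A=5: ŷ = 13.5 + 3.5·5 = 31; r = 30 − 31 = -1
A=7: ŷ = 13.5 + 3.5·7 = 38; r = 37 − 38 = -1
A=9: ŷ = 13.5 + 3.5·9 = 45; r = 50 − 45 = 5
A=11: ŷ = 13.5 + 3.5·11 = 52; r = 50 − 52 = -2
A=13: ŷ = 13.5 + 3.5·13 = 59; r = 55 − 59 = -4
A=15: ŷ = 13.5 + 3.5·15 = 66; r = 67 − 66 = 1
A=17: ŷ = 13.5 + 3.5·17 = 73; r = 79 − 73 = 6
A=19: ŷ = 13.5 + 3.5·19 = 80; r = 76 − 80 = -4
Signs: − − + − − + + −
Runs: −×2, +×1, −×2, +×2, −×1 → 5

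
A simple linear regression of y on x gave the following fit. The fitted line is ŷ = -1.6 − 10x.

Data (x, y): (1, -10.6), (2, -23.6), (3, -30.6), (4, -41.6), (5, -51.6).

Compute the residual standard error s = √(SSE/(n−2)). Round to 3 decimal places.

x=1: ŷ = -1.6 − 10·1 = -11.6; e = -10.6 − (-11.6) = 1
x=2: ŷ = -1.6 − 10·2 = -21.6; e = -23.6 − (-21.6) = -2
x=3: ŷ = -1.6 − 10·3 = -31.6; e = -30.6 − (-31.6) = 1
x=4: ŷ = -1.6 − 10·4 = -41.6; e = -41.6 − (-41.6) = 0
x=5: ŷ = -1.6 − 10·5 = -51.6; e = -51.6 − (-51.6) = 0
SSE = 1 + 4 + 1 + 0 + 0 = 6
s = √(6/3) = √2 ≈ 1.414

s = 1.414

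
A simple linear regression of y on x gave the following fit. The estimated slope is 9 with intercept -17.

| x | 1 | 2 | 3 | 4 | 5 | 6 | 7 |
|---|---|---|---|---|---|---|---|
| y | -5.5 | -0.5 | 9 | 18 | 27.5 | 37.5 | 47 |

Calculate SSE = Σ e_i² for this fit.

SSE = 12

x=1: ŷ = -17 + 9·1 = -8; e = -5.5 − (-8) = 2.5
x=2: ŷ = -17 + 9·2 = 1; e = -0.5 − 1 = -1.5
x=3: ŷ = -17 + 9·3 = 10; e = 9 − 10 = -1
x=4: ŷ = -17 + 9·4 = 19; e = 18 − 19 = -1
x=5: ŷ = -17 + 9·5 = 28; e = 27.5 − 28 = -0.5
x=6: ŷ = -17 + 9·6 = 37; e = 37.5 − 37 = 0.5
x=7: ŷ = -17 + 9·7 = 46; e = 47 − 46 = 1
SSE = 6.25 + 2.25 + 1 + 1 + 0.25 + 0.25 + 1 = 12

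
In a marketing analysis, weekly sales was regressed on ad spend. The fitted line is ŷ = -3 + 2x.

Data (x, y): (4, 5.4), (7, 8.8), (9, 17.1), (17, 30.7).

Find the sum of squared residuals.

SSE = 9.5

x=4: ŷ = -3 + 2·4 = 5; r = 5.4 − 5 = 0.4
x=7: ŷ = -3 + 2·7 = 11; r = 8.8 − 11 = -2.2
x=9: ŷ = -3 + 2·9 = 15; r = 17.1 − 15 = 2.1
x=17: ŷ = -3 + 2·17 = 31; r = 30.7 − 31 = -0.3
SSE = 0.16 + 4.84 + 4.41 + 0.09 = 9.5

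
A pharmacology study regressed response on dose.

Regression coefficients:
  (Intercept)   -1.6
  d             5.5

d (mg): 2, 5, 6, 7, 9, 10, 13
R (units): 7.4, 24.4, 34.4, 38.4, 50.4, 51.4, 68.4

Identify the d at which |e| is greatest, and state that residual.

d = 6, e = 3

d=2: R̂ = -1.6 + 5.5·2 = 9.4; e = 7.4 − 9.4 = -2
d=5: R̂ = -1.6 + 5.5·5 = 25.9; e = 24.4 − 25.9 = -1.5
d=6: R̂ = -1.6 + 5.5·6 = 31.4; e = 34.4 − 31.4 = 3
d=7: R̂ = -1.6 + 5.5·7 = 36.9; e = 38.4 − 36.9 = 1.5
d=9: R̂ = -1.6 + 5.5·9 = 47.9; e = 50.4 − 47.9 = 2.5
d=10: R̂ = -1.6 + 5.5·10 = 53.4; e = 51.4 − 53.4 = -2
d=13: R̂ = -1.6 + 5.5·13 = 69.9; e = 68.4 − 69.9 = -1.5
Largest |e| is 3 at d = 6, residual 3.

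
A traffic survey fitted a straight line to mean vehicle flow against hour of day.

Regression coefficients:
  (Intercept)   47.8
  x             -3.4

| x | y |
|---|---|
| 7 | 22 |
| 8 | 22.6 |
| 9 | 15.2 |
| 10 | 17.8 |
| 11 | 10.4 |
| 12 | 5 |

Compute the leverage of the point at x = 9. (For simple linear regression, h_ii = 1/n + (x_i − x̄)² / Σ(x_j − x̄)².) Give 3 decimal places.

x̄ = (7 + 8 + 9 + 10 + 11 + 12)/6 = 9.5
Σ(x − x̄)² = 6.25 + 2.25 + 0.25 + 0.25 + 2.25 + 6.25 = 17.5
h = 1/6 + (-0.5)²/17.5 = 0.166667 + 0.0142857 = 0.181

h = 0.181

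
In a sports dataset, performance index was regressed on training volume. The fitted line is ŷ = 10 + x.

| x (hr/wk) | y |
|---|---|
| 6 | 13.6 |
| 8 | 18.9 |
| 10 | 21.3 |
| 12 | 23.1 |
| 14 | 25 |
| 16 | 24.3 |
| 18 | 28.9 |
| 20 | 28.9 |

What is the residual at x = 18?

ŷ = 10 + 18 = 28
e = 28.9 − 28 = 0.9

e = 0.9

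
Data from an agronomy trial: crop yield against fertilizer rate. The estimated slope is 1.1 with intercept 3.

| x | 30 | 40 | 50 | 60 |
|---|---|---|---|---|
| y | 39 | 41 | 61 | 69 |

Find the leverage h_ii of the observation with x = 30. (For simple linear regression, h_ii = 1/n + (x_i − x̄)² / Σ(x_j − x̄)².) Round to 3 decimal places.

x̄ = (30 + 40 + 50 + 60)/4 = 45
Σ(x − x̄)² = 225 + 25 + 25 + 225 = 500
h = 1/4 + (-15)²/500 = 0.25 + 0.45 = 0.700

h = 0.700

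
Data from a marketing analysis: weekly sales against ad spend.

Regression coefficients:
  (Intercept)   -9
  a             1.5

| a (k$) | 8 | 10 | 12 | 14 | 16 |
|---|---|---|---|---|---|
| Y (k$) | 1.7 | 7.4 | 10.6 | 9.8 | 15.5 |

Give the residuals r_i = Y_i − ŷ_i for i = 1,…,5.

a=8: ŷ = -9 + 1.5·8 = 3; r = 1.7 − 3 = -1.3
a=10: ŷ = -9 + 1.5·10 = 6; r = 7.4 − 6 = 1.4
a=12: ŷ = -9 + 1.5·12 = 9; r = 10.6 − 9 = 1.6
a=14: ŷ = -9 + 1.5·14 = 12; r = 9.8 − 12 = -2.2
a=16: ŷ = -9 + 1.5·16 = 15; r = 15.5 − 15 = 0.5

-1.3, 1.4, 1.6, -2.2, 0.5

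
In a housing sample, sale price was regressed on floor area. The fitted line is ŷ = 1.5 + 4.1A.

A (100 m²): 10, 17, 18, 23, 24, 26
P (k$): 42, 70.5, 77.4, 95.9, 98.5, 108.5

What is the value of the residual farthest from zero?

r = 2.1

A=10: ŷ = 1.5 + 4.1·10 = 42.5; r = 42 − 42.5 = -0.5
A=17: ŷ = 1.5 + 4.1·17 = 71.2; r = 70.5 − 71.2 = -0.7
A=18: ŷ = 1.5 + 4.1·18 = 75.3; r = 77.4 − 75.3 = 2.1
A=23: ŷ = 1.5 + 4.1·23 = 95.8; r = 95.9 − 95.8 = 0.1
A=24: ŷ = 1.5 + 4.1·24 = 99.9; r = 98.5 − 99.9 = -1.4
A=26: ŷ = 1.5 + 4.1·26 = 108.1; r = 108.5 − 108.1 = 0.4
Largest |r| is 2.1 at A = 18, residual 2.1.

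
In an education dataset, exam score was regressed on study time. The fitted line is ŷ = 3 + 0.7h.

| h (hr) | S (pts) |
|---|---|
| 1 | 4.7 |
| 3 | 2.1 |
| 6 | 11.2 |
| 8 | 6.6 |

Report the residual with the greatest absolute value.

h=1: ŷ = 3 + 0.7·1 = 3.7; r = 4.7 − 3.7 = 1
h=3: ŷ = 3 + 0.7·3 = 5.1; r = 2.1 − 5.1 = -3
h=6: ŷ = 3 + 0.7·6 = 7.2; r = 11.2 − 7.2 = 4
h=8: ŷ = 3 + 0.7·8 = 8.6; r = 6.6 − 8.6 = -2
Largest |r| is 4 at h = 6, residual 4.

r = 4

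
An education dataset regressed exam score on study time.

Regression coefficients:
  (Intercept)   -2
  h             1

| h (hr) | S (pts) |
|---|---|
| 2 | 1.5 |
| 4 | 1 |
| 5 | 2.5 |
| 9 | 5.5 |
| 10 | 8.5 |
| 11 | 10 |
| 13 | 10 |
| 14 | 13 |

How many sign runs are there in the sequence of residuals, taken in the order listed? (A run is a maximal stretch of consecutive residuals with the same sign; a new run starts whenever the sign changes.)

5 runs

h=2: ŷ = -2 + 2 = 0; r = 1.5 − 0 = 1.5
h=4: ŷ = -2 + 4 = 2; r = 1 − 2 = -1
h=5: ŷ = -2 + 5 = 3; r = 2.5 − 3 = -0.5
h=9: ŷ = -2 + 9 = 7; r = 5.5 − 7 = -1.5
h=10: ŷ = -2 + 10 = 8; r = 8.5 − 8 = 0.5
h=11: ŷ = -2 + 11 = 9; r = 10 − 9 = 1
h=13: ŷ = -2 + 13 = 11; r = 10 − 11 = -1
h=14: ŷ = -2 + 14 = 12; r = 13 − 12 = 1
Signs: + − − − + + − +
Runs: +×1, −×3, +×2, −×1, +×1 → 5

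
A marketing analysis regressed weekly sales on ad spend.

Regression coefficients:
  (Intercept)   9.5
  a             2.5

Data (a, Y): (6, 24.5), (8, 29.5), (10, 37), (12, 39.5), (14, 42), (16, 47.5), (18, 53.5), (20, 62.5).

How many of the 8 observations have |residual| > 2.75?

a=6: ŷ = 9.5 + 2.5·6 = 24.5; e = 24.5 − 24.5 = 0
a=8: ŷ = 9.5 + 2.5·8 = 29.5; e = 29.5 − 29.5 = 0
a=10: ŷ = 9.5 + 2.5·10 = 34.5; e = 37 − 34.5 = 2.5
a=12: ŷ = 9.5 + 2.5·12 = 39.5; e = 39.5 − 39.5 = 0
a=14: ŷ = 9.5 + 2.5·14 = 44.5; e = 42 − 44.5 = -2.5
a=16: ŷ = 9.5 + 2.5·16 = 49.5; e = 47.5 − 49.5 = -2
a=18: ŷ = 9.5 + 2.5·18 = 54.5; e = 53.5 − 54.5 = -1
a=20: ŷ = 9.5 + 2.5·20 = 59.5; e = 62.5 − 59.5 = 3
|e| > 2.75: a=20 (|e|=3) → 1

1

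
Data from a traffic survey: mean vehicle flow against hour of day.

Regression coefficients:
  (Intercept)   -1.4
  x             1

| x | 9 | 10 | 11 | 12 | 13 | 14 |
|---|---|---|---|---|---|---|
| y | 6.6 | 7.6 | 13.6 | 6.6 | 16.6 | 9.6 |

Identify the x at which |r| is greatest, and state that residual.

x = 13, r = 5

x=9: ŷ = -1.4 + 9 = 7.6; r = 6.6 − 7.6 = -1
x=10: ŷ = -1.4 + 10 = 8.6; r = 7.6 − 8.6 = -1
x=11: ŷ = -1.4 + 11 = 9.6; r = 13.6 − 9.6 = 4
x=12: ŷ = -1.4 + 12 = 10.6; r = 6.6 − 10.6 = -4
x=13: ŷ = -1.4 + 13 = 11.6; r = 16.6 − 11.6 = 5
x=14: ŷ = -1.4 + 14 = 12.6; r = 9.6 − 12.6 = -3
Largest |r| is 5 at x = 13, residual 5.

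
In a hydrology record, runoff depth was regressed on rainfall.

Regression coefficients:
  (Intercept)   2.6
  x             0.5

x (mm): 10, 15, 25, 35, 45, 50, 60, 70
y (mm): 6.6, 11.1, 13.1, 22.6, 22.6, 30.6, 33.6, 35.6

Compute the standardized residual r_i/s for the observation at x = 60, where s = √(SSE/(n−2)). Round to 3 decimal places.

0.430

x=10: ŷ = 2.6 + 0.5·10 = 7.6; r = 6.6 − 7.6 = -1
x=15: ŷ = 2.6 + 0.5·15 = 10.1; r = 11.1 − 10.1 = 1
x=25: ŷ = 2.6 + 0.5·25 = 15.1; r = 13.1 − 15.1 = -2
x=35: ŷ = 2.6 + 0.5·35 = 20.1; r = 22.6 − 20.1 = 2.5
x=45: ŷ = 2.6 + 0.5·45 = 25.1; r = 22.6 − 25.1 = -2.5
x=50: ŷ = 2.6 + 0.5·50 = 27.6; r = 30.6 − 27.6 = 3
x=60: ŷ = 2.6 + 0.5·60 = 32.6; r = 33.6 − 32.6 = 1
x=70: ŷ = 2.6 + 0.5·70 = 37.6; r = 35.6 − 37.6 = -2
SSE = 1 + 1 + 4 + 6.25 + 6.25 + 9 + 1 + 4 = 32.5
s = √(32.5/6) = 2.32737
r/s = 1 / 2.32737 = 0.430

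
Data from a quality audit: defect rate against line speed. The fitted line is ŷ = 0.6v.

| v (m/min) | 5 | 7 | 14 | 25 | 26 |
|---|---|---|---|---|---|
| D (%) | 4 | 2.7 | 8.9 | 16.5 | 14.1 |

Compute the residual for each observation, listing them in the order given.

1, -1.5, 0.5, 1.5, -1.5

v=5: ŷ = 0.6·5 = 3; e = 4 − 3 = 1
v=7: ŷ = 0.6·7 = 4.2; e = 2.7 − 4.2 = -1.5
v=14: ŷ = 0.6·14 = 8.4; e = 8.9 − 8.4 = 0.5
v=25: ŷ = 0.6·25 = 15; e = 16.5 − 15 = 1.5
v=26: ŷ = 0.6·26 = 15.6; e = 14.1 − 15.6 = -1.5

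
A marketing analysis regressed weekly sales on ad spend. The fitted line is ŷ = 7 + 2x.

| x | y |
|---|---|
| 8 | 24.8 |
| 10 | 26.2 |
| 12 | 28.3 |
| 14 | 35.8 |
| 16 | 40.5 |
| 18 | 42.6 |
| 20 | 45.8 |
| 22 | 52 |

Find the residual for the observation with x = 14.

r = 0.8

ŷ = 7 + 2·14 = 35
r = 35.8 − 35 = 0.8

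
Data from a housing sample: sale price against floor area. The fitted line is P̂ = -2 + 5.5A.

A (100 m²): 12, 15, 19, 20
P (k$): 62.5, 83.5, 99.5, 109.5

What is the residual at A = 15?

r = 3

P̂ = -2 + 5.5·15 = 80.5
r = 83.5 − 80.5 = 3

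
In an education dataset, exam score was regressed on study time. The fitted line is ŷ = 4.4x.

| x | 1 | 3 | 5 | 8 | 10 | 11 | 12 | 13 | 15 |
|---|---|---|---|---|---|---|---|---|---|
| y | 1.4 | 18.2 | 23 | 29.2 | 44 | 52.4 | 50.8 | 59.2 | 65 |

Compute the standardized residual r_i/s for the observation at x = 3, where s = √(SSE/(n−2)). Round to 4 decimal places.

1.3502

x=1: ŷ = 4.4·1 = 4.4; r = 1.4 − 4.4 = -3
x=3: ŷ = 4.4·3 = 13.2; r = 18.2 − 13.2 = 5
x=5: ŷ = 4.4·5 = 22; r = 23 − 22 = 1
x=8: ŷ = 4.4·8 = 35.2; r = 29.2 − 35.2 = -6
x=10: ŷ = 4.4·10 = 44; r = 44 − 44 = 0
x=11: ŷ = 4.4·11 = 48.4; r = 52.4 − 48.4 = 4
x=12: ŷ = 4.4·12 = 52.8; r = 50.8 − 52.8 = -2
x=13: ŷ = 4.4·13 = 57.2; r = 59.2 − 57.2 = 2
x=15: ŷ = 4.4·15 = 66; r = 65 − 66 = -1
SSE = 9 + 25 + 1 + 36 + 0 + 16 + 4 + 4 + 1 = 96
s = √(96/7) = 3.70328
r/s = 5 / 3.70328 = 1.3502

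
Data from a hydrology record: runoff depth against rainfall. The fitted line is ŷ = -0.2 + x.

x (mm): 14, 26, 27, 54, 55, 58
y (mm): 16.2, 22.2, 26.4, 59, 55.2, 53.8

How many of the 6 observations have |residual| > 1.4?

x=14: ŷ = -0.2 + 14 = 13.8; r = 16.2 − 13.8 = 2.4
x=26: ŷ = -0.2 + 26 = 25.8; r = 22.2 − 25.8 = -3.6
x=27: ŷ = -0.2 + 27 = 26.8; r = 26.4 − 26.8 = -0.4
x=54: ŷ = -0.2 + 54 = 53.8; r = 59 − 53.8 = 5.2
x=55: ŷ = -0.2 + 55 = 54.8; r = 55.2 − 54.8 = 0.4
x=58: ŷ = -0.2 + 58 = 57.8; r = 53.8 − 57.8 = -4
|r| > 1.4: x=14 (|r|=2.4), x=26 (|r|=3.6), x=54 (|r|=5.2), x=58 (|r|=4) → 4

4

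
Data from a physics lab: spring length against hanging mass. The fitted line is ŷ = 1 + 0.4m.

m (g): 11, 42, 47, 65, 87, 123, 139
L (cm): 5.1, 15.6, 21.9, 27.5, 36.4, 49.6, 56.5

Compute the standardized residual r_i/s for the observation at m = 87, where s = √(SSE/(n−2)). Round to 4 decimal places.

0.4176

m=11: ŷ = 1 + 0.4·11 = 5.4; r = 5.1 − 5.4 = -0.3
m=42: ŷ = 1 + 0.4·42 = 17.8; r = 15.6 − 17.8 = -2.2
m=47: ŷ = 1 + 0.4·47 = 19.8; r = 21.9 − 19.8 = 2.1
m=65: ŷ = 1 + 0.4·65 = 27; r = 27.5 − 27 = 0.5
m=87: ŷ = 1 + 0.4·87 = 35.8; r = 36.4 − 35.8 = 0.6
m=123: ŷ = 1 + 0.4·123 = 50.2; r = 49.6 − 50.2 = -0.6
m=139: ŷ = 1 + 0.4·139 = 56.6; r = 56.5 − 56.6 = -0.1
SSE = 0.09 + 4.84 + 4.41 + 0.25 + 0.36 + 0.36 + 0.01 = 10.32
s = √(10.32/5) = 1.43666
r/s = 0.6 / 1.43666 = 0.4176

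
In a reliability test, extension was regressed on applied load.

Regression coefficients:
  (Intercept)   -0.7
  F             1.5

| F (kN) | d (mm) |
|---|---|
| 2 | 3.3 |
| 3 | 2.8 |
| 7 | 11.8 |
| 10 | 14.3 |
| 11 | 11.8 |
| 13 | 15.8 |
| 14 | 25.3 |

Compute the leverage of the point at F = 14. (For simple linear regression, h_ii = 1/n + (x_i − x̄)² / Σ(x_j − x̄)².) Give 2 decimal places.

h = 0.36

F̄ = (2 + 3 + 7 + 10 + 11 + 13 + 14)/7 = 8.57143
Σ(F − F̄)² = 43.1837 + 31.0408 + 2.46939 + 2.04082 + 5.89796 + 19.6122 + 29.4694 = 133.714
h = 1/7 + (5.42857)²/133.714 = 0.142857 + 0.220391 = 0.36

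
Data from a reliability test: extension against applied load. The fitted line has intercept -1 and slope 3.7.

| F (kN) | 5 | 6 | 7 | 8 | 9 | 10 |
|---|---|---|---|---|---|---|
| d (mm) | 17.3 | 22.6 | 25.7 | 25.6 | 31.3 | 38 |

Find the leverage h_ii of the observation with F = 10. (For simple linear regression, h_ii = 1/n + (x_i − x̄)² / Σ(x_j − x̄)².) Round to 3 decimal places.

F̄ = (5 + 6 + 7 + 8 + 9 + 10)/6 = 7.5
Σ(F − F̄)² = 6.25 + 2.25 + 0.25 + 0.25 + 2.25 + 6.25 = 17.5
h = 1/6 + (2.5)²/17.5 = 0.166667 + 0.357143 = 0.524

h = 0.524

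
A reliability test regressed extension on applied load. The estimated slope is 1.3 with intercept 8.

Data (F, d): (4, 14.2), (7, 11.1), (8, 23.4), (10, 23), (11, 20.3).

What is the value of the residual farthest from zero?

F=4: ŷ = 8 + 1.3·4 = 13.2; r = 14.2 − 13.2 = 1
F=7: ŷ = 8 + 1.3·7 = 17.1; r = 11.1 − 17.1 = -6
F=8: ŷ = 8 + 1.3·8 = 18.4; r = 23.4 − 18.4 = 5
F=10: ŷ = 8 + 1.3·10 = 21; r = 23 − 21 = 2
F=11: ŷ = 8 + 1.3·11 = 22.3; r = 20.3 − 22.3 = -2
Largest |r| is 6 at F = 7, residual -6.

r = -6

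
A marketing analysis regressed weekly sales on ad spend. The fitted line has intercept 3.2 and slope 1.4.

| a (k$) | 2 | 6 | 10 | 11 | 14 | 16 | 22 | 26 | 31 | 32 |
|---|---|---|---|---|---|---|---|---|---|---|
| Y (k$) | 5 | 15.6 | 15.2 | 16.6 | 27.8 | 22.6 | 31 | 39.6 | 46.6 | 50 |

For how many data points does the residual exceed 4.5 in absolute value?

a=2: ŷ = 3.2 + 1.4·2 = 6; r = 5 − 6 = -1
a=6: ŷ = 3.2 + 1.4·6 = 11.6; r = 15.6 − 11.6 = 4
a=10: ŷ = 3.2 + 1.4·10 = 17.2; r = 15.2 − 17.2 = -2
a=11: ŷ = 3.2 + 1.4·11 = 18.6; r = 16.6 − 18.6 = -2
a=14: ŷ = 3.2 + 1.4·14 = 22.8; r = 27.8 − 22.8 = 5
a=16: ŷ = 3.2 + 1.4·16 = 25.6; r = 22.6 − 25.6 = -3
a=22: ŷ = 3.2 + 1.4·22 = 34; r = 31 − 34 = -3
a=26: ŷ = 3.2 + 1.4·26 = 39.6; r = 39.6 − 39.6 = 0
a=31: ŷ = 3.2 + 1.4·31 = 46.6; r = 46.6 − 46.6 = 0
a=32: ŷ = 3.2 + 1.4·32 = 48; r = 50 − 48 = 2
|r| > 4.5: a=14 (|r|=5) → 1

1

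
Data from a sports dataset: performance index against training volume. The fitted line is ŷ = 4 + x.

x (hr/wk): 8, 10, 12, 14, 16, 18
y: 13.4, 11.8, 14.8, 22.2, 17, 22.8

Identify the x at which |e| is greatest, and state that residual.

x = 14, e = 4.2

x=8: ŷ = 4 + 8 = 12; e = 13.4 − 12 = 1.4
x=10: ŷ = 4 + 10 = 14; e = 11.8 − 14 = -2.2
x=12: ŷ = 4 + 12 = 16; e = 14.8 − 16 = -1.2
x=14: ŷ = 4 + 14 = 18; e = 22.2 − 18 = 4.2
x=16: ŷ = 4 + 16 = 20; e = 17 − 20 = -3
x=18: ŷ = 4 + 18 = 22; e = 22.8 − 22 = 0.8
Largest |e| is 4.2 at x = 14, residual 4.2.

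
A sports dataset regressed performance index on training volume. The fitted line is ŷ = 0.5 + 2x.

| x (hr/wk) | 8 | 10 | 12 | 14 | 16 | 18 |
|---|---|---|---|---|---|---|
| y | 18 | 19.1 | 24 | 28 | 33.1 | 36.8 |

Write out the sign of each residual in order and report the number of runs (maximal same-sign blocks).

x=8: ŷ = 0.5 + 2·8 = 16.5; r = 18 − 16.5 = 1.5
x=10: ŷ = 0.5 + 2·10 = 20.5; r = 19.1 − 20.5 = -1.4
x=12: ŷ = 0.5 + 2·12 = 24.5; r = 24 − 24.5 = -0.5
x=14: ŷ = 0.5 + 2·14 = 28.5; r = 28 − 28.5 = -0.5
x=16: ŷ = 0.5 + 2·16 = 32.5; r = 33.1 − 32.5 = 0.6
x=18: ŷ = 0.5 + 2·18 = 36.5; r = 36.8 − 36.5 = 0.3
Signs: + − − − + +
Runs: +×1, −×3, +×2 → 3

3 runs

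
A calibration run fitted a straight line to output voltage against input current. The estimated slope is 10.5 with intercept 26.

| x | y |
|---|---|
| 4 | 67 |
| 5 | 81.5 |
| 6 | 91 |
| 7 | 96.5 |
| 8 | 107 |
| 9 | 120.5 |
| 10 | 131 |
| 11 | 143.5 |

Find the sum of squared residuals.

x=4: ŷ = 26 + 10.5·4 = 68; r = 67 − 68 = -1
x=5: ŷ = 26 + 10.5·5 = 78.5; r = 81.5 − 78.5 = 3
x=6: ŷ = 26 + 10.5·6 = 89; r = 91 − 89 = 2
x=7: ŷ = 26 + 10.5·7 = 99.5; r = 96.5 − 99.5 = -3
x=8: ŷ = 26 + 10.5·8 = 110; r = 107 − 110 = -3
x=9: ŷ = 26 + 10.5·9 = 120.5; r = 120.5 − 120.5 = 0
x=10: ŷ = 26 + 10.5·10 = 131; r = 131 − 131 = 0
x=11: ŷ = 26 + 10.5·11 = 141.5; r = 143.5 − 141.5 = 2
SSE = 1 + 9 + 4 + 9 + 9 + 0 + 0 + 4 = 36

SSE = 36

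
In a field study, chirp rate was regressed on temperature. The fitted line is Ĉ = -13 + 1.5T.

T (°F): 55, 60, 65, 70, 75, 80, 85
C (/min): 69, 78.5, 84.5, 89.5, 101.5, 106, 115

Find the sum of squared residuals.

SSE = 14

T=55: Ĉ = -13 + 1.5·55 = 69.5; r = 69 − 69.5 = -0.5
T=60: Ĉ = -13 + 1.5·60 = 77; r = 78.5 − 77 = 1.5
T=65: Ĉ = -13 + 1.5·65 = 84.5; r = 84.5 − 84.5 = 0
T=70: Ĉ = -13 + 1.5·70 = 92; r = 89.5 − 92 = -2.5
T=75: Ĉ = -13 + 1.5·75 = 99.5; r = 101.5 − 99.5 = 2
T=80: Ĉ = -13 + 1.5·80 = 107; r = 106 − 107 = -1
T=85: Ĉ = -13 + 1.5·85 = 114.5; r = 115 − 114.5 = 0.5
SSE = 0.25 + 2.25 + 0 + 6.25 + 4 + 1 + 0.25 = 14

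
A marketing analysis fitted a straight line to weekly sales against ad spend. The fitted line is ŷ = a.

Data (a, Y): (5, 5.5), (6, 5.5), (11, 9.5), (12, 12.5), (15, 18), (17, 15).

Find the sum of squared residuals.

a=5: ŷ = 5 = 5; e = 5.5 − 5 = 0.5
a=6: ŷ = 6 = 6; e = 5.5 − 6 = -0.5
a=11: ŷ = 11 = 11; e = 9.5 − 11 = -1.5
a=12: ŷ = 12 = 12; e = 12.5 − 12 = 0.5
a=15: ŷ = 15 = 15; e = 18 − 15 = 3
a=17: ŷ = 17 = 17; e = 15 − 17 = -2
SSE = 0.25 + 0.25 + 2.25 + 0.25 + 9 + 4 = 16

SSE = 16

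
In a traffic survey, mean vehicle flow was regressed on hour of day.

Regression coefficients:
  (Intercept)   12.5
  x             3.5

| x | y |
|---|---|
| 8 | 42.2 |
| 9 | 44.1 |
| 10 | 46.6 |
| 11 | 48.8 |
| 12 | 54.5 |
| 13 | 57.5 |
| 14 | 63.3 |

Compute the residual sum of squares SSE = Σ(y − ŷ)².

x=8: ŷ = 12.5 + 3.5·8 = 40.5; r = 42.2 − 40.5 = 1.7
x=9: ŷ = 12.5 + 3.5·9 = 44; r = 44.1 − 44 = 0.1
x=10: ŷ = 12.5 + 3.5·10 = 47.5; r = 46.6 − 47.5 = -0.9
x=11: ŷ = 12.5 + 3.5·11 = 51; r = 48.8 − 51 = -2.2
x=12: ŷ = 12.5 + 3.5·12 = 54.5; r = 54.5 − 54.5 = 0
x=13: ŷ = 12.5 + 3.5·13 = 58; r = 57.5 − 58 = -0.5
x=14: ŷ = 12.5 + 3.5·14 = 61.5; r = 63.3 − 61.5 = 1.8
SSE = 2.89 + 0.01 + 0.81 + 4.84 + 0 + 0.25 + 3.24 = 12.04

SSE = 12.04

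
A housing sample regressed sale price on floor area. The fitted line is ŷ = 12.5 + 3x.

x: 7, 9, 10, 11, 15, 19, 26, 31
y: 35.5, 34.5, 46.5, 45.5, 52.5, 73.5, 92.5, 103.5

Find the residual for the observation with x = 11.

ŷ = 12.5 + 3·11 = 45.5
e = 45.5 − 45.5 = 0

e = 0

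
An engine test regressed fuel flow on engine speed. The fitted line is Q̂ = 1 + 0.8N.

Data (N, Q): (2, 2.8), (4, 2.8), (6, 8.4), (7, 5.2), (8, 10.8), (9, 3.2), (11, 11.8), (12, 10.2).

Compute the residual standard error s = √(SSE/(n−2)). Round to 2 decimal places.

s = 2.93

N=2: Q̂ = 1 + 0.8·2 = 2.6; e = 2.8 − 2.6 = 0.2
N=4: Q̂ = 1 + 0.8·4 = 4.2; e = 2.8 − 4.2 = -1.4
N=6: Q̂ = 1 + 0.8·6 = 5.8; e = 8.4 − 5.8 = 2.6
N=7: Q̂ = 1 + 0.8·7 = 6.6; e = 5.2 − 6.6 = -1.4
N=8: Q̂ = 1 + 0.8·8 = 7.4; e = 10.8 − 7.4 = 3.4
N=9: Q̂ = 1 + 0.8·9 = 8.2; e = 3.2 − 8.2 = -5
N=11: Q̂ = 1 + 0.8·11 = 9.8; e = 11.8 − 9.8 = 2
N=12: Q̂ = 1 + 0.8·12 = 10.6; e = 10.2 − 10.6 = -0.4
SSE = 0.04 + 1.96 + 6.76 + 1.96 + 11.56 + 25 + 4 + 0.16 = 51.44
s = √(51.44/6) = √8.57333 ≈ 2.93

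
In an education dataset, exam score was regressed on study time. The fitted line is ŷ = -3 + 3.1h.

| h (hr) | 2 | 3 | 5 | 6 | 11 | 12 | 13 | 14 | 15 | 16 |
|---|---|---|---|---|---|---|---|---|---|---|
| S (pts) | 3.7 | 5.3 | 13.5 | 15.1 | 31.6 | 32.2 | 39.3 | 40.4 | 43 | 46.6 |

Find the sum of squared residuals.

SSE = 11

h=2: ŷ = -3 + 3.1·2 = 3.2; r = 3.7 − 3.2 = 0.5
h=3: ŷ = -3 + 3.1·3 = 6.3; r = 5.3 − 6.3 = -1
h=5: ŷ = -3 + 3.1·5 = 12.5; r = 13.5 − 12.5 = 1
h=6: ŷ = -3 + 3.1·6 = 15.6; r = 15.1 − 15.6 = -0.5
h=11: ŷ = -3 + 3.1·11 = 31.1; r = 31.6 − 31.1 = 0.5
h=12: ŷ = -3 + 3.1·12 = 34.2; r = 32.2 − 34.2 = -2
h=13: ŷ = -3 + 3.1·13 = 37.3; r = 39.3 − 37.3 = 2
h=14: ŷ = -3 + 3.1·14 = 40.4; r = 40.4 − 40.4 = 0
h=15: ŷ = -3 + 3.1·15 = 43.5; r = 43 − 43.5 = -0.5
h=16: ŷ = -3 + 3.1·16 = 46.6; r = 46.6 − 46.6 = 0
SSE = 0.25 + 1 + 1 + 0.25 + 0.25 + 4 + 4 + 0 + 0.25 + 0 = 11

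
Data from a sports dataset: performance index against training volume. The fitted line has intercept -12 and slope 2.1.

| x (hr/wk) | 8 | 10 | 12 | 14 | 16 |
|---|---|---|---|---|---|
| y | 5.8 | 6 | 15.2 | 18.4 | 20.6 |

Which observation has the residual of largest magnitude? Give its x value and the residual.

x=8: ŷ = -12 + 2.1·8 = 4.8; e = 5.8 − 4.8 = 1
x=10: ŷ = -12 + 2.1·10 = 9; e = 6 − 9 = -3
x=12: ŷ = -12 + 2.1·12 = 13.2; e = 15.2 − 13.2 = 2
x=14: ŷ = -12 + 2.1·14 = 17.4; e = 18.4 − 17.4 = 1
x=16: ŷ = -12 + 2.1·16 = 21.6; e = 20.6 − 21.6 = -1
Largest |e| is 3 at x = 10, residual -3.

x = 10, e = -3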